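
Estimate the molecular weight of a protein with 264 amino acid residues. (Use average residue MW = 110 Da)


MW = n_residues * 110 Da
MW = 264 * 110
MW = 29040 Da

29040 Da


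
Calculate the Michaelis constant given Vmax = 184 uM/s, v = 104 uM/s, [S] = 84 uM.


Km = [S] * (Vmax - v) / v
Km = 84 * (184 - 104) / 104
Km = 64.6154 uM

64.6154 uM


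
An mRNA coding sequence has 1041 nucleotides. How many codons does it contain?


codons = nucleotides / 3
codons = 1041 / 3 = 347

347


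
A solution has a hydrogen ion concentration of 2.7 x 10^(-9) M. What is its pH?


pH = -log10([H+])
pH = -log10(2.7 x 10^(-9))
pH = 8.5686

8.5686


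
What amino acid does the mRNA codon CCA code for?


Standard genetic code lookup.
Codon CCA -> Pro

Pro


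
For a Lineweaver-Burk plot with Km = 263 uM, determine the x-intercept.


x-intercept = -1/Km
= -1/263
= -0.0038 1/uM

-0.0038 1/uM


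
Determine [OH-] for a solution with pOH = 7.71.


[OH-] = 10^(-pOH)
[OH-] = 10^(-7.71)
[OH-] = 1.950e-08 M

1.950e-08 M


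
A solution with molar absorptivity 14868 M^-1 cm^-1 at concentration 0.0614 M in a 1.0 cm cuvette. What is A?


A = epsilon * c * l
A = 14868 * 0.0614 * 1.0
A = 912.8952

912.8952


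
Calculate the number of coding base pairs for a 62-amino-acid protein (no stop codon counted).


Each amino acid = 1 codon = 3 bp
bp = 62 * 3 = 186 bp

186 bp


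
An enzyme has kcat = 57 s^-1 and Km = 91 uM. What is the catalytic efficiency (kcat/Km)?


Catalytic efficiency = kcat / Km
= 57 / 91
= 0.6264 uM^-1*s^-1

0.6264 uM^-1*s^-1


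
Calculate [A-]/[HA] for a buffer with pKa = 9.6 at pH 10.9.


[A-]/[HA] = 10^(pH - pKa)
= 10^(10.9 - 9.6)
= 19.9526

19.9526


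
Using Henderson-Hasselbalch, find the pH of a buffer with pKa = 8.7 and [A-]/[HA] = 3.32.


pH = pKa + log10([A-]/[HA])
pH = 8.7 + log10(3.32)
pH = 9.2211

9.2211


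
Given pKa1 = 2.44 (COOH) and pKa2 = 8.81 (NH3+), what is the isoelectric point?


pI = (pKa1 + pKa2) / 2
pI = (2.44 + 8.81) / 2
pI = 5.625

5.625


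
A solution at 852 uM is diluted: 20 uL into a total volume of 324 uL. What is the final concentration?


C2 = C1 * V1 / V2
C2 = 852 * 20 / 324
C2 = 52.5926 uM

52.5926 uM


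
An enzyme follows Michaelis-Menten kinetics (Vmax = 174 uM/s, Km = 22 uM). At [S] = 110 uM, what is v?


v = Vmax * [S] / (Km + [S])
v = 174 * 110 / (22 + 110)
v = 145.0 uM/s

145.0 uM/s


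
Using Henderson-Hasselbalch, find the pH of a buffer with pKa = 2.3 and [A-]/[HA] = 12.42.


pH = pKa + log10([A-]/[HA])
pH = 2.3 + log10(12.42)
pH = 3.3941

3.3941


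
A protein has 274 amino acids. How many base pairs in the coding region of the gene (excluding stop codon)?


Each amino acid = 1 codon = 3 bp
bp = 274 * 3 = 822 bp

822 bp


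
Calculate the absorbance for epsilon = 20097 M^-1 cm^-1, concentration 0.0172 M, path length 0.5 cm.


A = epsilon * c * l
A = 20097 * 0.0172 * 0.5
A = 172.8342

172.8342


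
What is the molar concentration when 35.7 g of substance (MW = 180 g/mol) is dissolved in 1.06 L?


C = (mass / MW) / volume
C = (35.7 / 180) / 1.06
C = 0.1871 M

0.1871 M


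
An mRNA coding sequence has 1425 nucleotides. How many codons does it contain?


codons = nucleotides / 3
codons = 1425 / 3 = 475

475


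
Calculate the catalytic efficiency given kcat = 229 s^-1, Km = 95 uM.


Catalytic efficiency = kcat / Km
= 229 / 95
= 2.4105 uM^-1*s^-1

2.4105 uM^-1*s^-1


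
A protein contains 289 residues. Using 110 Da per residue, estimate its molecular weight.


MW = n_residues * 110 Da
MW = 289 * 110
MW = 31790 Da

31790 Da


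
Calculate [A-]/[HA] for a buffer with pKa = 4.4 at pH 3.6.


[A-]/[HA] = 10^(pH - pKa)
= 10^(3.6 - 4.4)
= 0.1585

0.1585


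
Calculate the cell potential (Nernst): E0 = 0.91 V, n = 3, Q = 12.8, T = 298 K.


E = E0 - (RT/nF) * ln(Q)
E = 0.91 - (8.314 * 298 / (3 * 96485)) * ln(12.8)
E = 0.8882 V

0.8882 V


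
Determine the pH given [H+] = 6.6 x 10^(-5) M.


pH = -log10([H+])
pH = -log10(6.6 x 10^(-5))
pH = 4.1805

4.1805


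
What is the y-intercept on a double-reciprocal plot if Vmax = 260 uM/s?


y-intercept = 1/Vmax
= 1/260
= 0.0038 s/uM

0.0038 s/uM


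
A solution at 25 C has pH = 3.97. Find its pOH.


pOH = 14 - pH
pOH = 14 - 3.97
pOH = 10.03

10.03


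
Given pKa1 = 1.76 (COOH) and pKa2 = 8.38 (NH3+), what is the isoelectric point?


pI = (pKa1 + pKa2) / 2
pI = (1.76 + 8.38) / 2
pI = 5.07

5.07


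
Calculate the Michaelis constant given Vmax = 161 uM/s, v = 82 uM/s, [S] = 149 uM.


Km = [S] * (Vmax - v) / v
Km = 149 * (161 - 82) / 82
Km = 143.5488 uM

143.5488 uM


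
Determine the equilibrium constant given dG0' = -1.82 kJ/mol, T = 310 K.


Keq = exp(-dG0 * 1000 / (R * T))
Keq = exp(-(-1.82) * 1000 / (8.314 * 310))
Keq = 2.0262

2.0262


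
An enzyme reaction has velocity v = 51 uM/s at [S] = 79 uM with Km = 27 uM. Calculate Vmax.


Vmax = v * (Km + [S]) / [S]
Vmax = 51 * (27 + 79) / 79
Vmax = 68.4304 uM/s

68.4304 uM/s


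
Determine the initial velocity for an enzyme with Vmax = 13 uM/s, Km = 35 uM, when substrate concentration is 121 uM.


v = Vmax * [S] / (Km + [S])
v = 13 * 121 / (35 + 121)
v = 10.0833 uM/s

10.0833 uM/s


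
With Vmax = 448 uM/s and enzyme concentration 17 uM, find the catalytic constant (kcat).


kcat = Vmax / [E]t
kcat = 448 / 17
kcat = 26.3529 s^-1

26.3529 s^-1


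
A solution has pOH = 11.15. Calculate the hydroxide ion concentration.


[OH-] = 10^(-pOH)
[OH-] = 10^(-11.15)
[OH-] = 7.079e-12 M

7.079e-12 M


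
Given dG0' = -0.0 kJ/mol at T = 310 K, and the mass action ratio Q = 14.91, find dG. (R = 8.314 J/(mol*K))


dG = dG0' + RT * ln(Q) / 1000
dG = -0.0 + 8.314 * 310 * ln(14.91) / 1000
dG = 6.9641 kJ/mol

6.9641 kJ/mol


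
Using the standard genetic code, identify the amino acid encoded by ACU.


Standard genetic code lookup.
Codon ACU -> Thr

Thr


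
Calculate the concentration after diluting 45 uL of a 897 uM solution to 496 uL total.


C2 = C1 * V1 / V2
C2 = 897 * 45 / 496
C2 = 81.381 uM

81.381 uM


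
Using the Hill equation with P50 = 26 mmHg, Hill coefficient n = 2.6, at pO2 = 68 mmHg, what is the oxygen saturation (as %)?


Y = pO2^n / (P50^n + pO2^n)
Y = 68^2.6 / (26^2.6 + 68^2.6)
Y = 92.41%

92.41%


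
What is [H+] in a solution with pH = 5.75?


[H+] = 10^(-pH)
[H+] = 10^(-5.75)
[H+] = 1.778e-06 M

1.778e-06 M


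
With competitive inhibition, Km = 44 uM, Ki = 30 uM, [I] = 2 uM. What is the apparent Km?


Km_app = Km * (1 + [I]/Ki)
Km_app = 44 * (1 + 2/30)
Km_app = 46.9333 uM

46.9333 uM


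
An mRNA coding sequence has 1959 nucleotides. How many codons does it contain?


codons = nucleotides / 3
codons = 1959 / 3 = 653

653


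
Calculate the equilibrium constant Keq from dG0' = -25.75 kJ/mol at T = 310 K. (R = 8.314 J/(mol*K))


Keq = exp(-dG0 * 1000 / (R * T))
Keq = exp(-(-25.75) * 1000 / (8.314 * 310))
Keq = 21827.3898

21827.3898


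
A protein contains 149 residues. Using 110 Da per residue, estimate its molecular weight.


MW = n_residues * 110 Da
MW = 149 * 110
MW = 16390 Da

16390 Da


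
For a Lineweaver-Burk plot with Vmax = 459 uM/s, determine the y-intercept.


y-intercept = 1/Vmax
= 1/459
= 0.0022 s/uM

0.0022 s/uM


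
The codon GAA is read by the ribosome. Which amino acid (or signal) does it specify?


Standard genetic code lookup.
Codon GAA -> Glu

Glu


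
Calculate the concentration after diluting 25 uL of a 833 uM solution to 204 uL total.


C2 = C1 * V1 / V2
C2 = 833 * 25 / 204
C2 = 102.0833 uM

102.0833 uM


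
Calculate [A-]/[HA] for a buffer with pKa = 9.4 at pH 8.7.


[A-]/[HA] = 10^(pH - pKa)
= 10^(8.7 - 9.4)
= 0.1995

0.1995


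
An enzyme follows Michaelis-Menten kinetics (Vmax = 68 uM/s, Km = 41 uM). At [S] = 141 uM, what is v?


v = Vmax * [S] / (Km + [S])
v = 68 * 141 / (41 + 141)
v = 52.6813 uM/s

52.6813 uM/s


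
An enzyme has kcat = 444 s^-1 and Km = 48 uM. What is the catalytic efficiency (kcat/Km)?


Catalytic efficiency = kcat / Km
= 444 / 48
= 9.25 uM^-1*s^-1

9.25 uM^-1*s^-1


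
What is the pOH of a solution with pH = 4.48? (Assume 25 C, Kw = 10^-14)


pOH = 14 - pH
pOH = 14 - 4.48
pOH = 9.52

9.52


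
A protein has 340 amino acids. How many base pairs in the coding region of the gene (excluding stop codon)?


Each amino acid = 1 codon = 3 bp
bp = 340 * 3 = 1020 bp

1020 bp


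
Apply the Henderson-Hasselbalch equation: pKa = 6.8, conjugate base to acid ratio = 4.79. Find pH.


pH = pKa + log10([A-]/[HA])
pH = 6.8 + log10(4.79)
pH = 7.4803

7.4803


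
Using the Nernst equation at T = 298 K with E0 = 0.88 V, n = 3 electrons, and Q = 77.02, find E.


E = E0 - (RT/nF) * ln(Q)
E = 0.88 - (8.314 * 298 / (3 * 96485)) * ln(77.02)
E = 0.8428 V

0.8428 V


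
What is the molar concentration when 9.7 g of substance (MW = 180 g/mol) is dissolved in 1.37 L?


C = (mass / MW) / volume
C = (9.7 / 180) / 1.37
C = 0.0393 M

0.0393 M


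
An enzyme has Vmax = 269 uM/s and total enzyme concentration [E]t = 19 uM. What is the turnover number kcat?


kcat = Vmax / [E]t
kcat = 269 / 19
kcat = 14.1579 s^-1

14.1579 s^-1


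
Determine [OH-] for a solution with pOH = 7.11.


[OH-] = 10^(-pOH)
[OH-] = 10^(-7.11)
[OH-] = 7.762e-08 M

7.762e-08 M


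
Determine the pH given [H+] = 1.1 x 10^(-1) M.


pH = -log10([H+])
pH = -log10(1.1 x 10^(-1))
pH = 0.9586

0.9586


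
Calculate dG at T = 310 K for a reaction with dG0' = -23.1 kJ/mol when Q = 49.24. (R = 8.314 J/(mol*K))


dG = dG0' + RT * ln(Q) / 1000
dG = -23.1 + 8.314 * 310 * ln(49.24) / 1000
dG = -13.0569 kJ/mol

-13.0569 kJ/mol


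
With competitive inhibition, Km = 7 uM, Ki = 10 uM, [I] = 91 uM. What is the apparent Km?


Km_app = Km * (1 + [I]/Ki)
Km_app = 7 * (1 + 91/10)
Km_app = 70.7 uM

70.7 uM


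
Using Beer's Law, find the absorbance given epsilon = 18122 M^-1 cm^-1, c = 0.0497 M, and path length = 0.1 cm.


A = epsilon * c * l
A = 18122 * 0.0497 * 0.1
A = 90.0663

90.0663


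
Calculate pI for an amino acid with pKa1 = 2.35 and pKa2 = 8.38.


pI = (pKa1 + pKa2) / 2
pI = (2.35 + 8.38) / 2
pI = 5.365

5.365


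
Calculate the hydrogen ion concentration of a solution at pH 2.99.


[H+] = 10^(-pH)
[H+] = 10^(-2.99)
[H+] = 0.001 M

0.001 M


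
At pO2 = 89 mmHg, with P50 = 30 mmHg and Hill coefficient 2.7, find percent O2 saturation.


Y = pO2^n / (P50^n + pO2^n)
Y = 89^2.7 / (30^2.7 + 89^2.7)
Y = 94.96%

94.96%


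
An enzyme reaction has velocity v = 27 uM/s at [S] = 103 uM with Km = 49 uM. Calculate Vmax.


Vmax = v * (Km + [S]) / [S]
Vmax = 27 * (49 + 103) / 103
Vmax = 39.8447 uM/s

39.8447 uM/s


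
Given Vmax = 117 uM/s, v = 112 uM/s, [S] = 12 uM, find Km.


Km = [S] * (Vmax - v) / v
Km = 12 * (117 - 112) / 112
Km = 0.5357 uM

0.5357 uM


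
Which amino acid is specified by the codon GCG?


Standard genetic code lookup.
Codon GCG -> Ala

Ala


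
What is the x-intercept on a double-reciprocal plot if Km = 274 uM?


x-intercept = -1/Km
= -1/274
= -0.0036 1/uM

-0.0036 1/uM


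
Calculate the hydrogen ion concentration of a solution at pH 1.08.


[H+] = 10^(-pH)
[H+] = 10^(-1.08)
[H+] = 0.0832 M

0.0832 M


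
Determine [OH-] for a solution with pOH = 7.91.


[OH-] = 10^(-pOH)
[OH-] = 10^(-7.91)
[OH-] = 1.230e-08 M

1.230e-08 M


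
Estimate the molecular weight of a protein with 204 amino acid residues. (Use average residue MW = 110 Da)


MW = n_residues * 110 Da
MW = 204 * 110
MW = 22440 Da

22440 Da


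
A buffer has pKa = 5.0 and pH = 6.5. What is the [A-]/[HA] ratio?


[A-]/[HA] = 10^(pH - pKa)
= 10^(6.5 - 5.0)
= 31.6228

31.6228


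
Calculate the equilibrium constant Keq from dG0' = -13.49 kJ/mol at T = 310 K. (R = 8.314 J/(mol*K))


Keq = exp(-dG0 * 1000 / (R * T))
Keq = exp(-(-13.49) * 1000 / (8.314 * 310))
Keq = 187.5562

187.5562


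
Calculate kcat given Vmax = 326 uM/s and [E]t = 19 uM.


kcat = Vmax / [E]t
kcat = 326 / 19
kcat = 17.1579 s^-1

17.1579 s^-1


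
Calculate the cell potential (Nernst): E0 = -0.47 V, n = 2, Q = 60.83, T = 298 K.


E = E0 - (RT/nF) * ln(Q)
E = -0.47 - (8.314 * 298 / (2 * 96485)) * ln(60.83)
E = -0.5227 V

-0.5227 V


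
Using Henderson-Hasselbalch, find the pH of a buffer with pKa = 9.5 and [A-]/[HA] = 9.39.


pH = pKa + log10([A-]/[HA])
pH = 9.5 + log10(9.39)
pH = 10.4727

10.4727


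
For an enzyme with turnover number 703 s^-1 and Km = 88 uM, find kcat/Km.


Catalytic efficiency = kcat / Km
= 703 / 88
= 7.9886 uM^-1*s^-1

7.9886 uM^-1*s^-1


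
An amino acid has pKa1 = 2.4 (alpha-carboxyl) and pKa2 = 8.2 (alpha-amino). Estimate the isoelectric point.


pI = (pKa1 + pKa2) / 2
pI = (2.4 + 8.2) / 2
pI = 5.3

5.3


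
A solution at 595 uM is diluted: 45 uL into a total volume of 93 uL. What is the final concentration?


C2 = C1 * V1 / V2
C2 = 595 * 45 / 93
C2 = 287.9032 uM

287.9032 uM


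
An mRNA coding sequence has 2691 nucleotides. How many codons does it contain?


codons = nucleotides / 3
codons = 2691 / 3 = 897

897


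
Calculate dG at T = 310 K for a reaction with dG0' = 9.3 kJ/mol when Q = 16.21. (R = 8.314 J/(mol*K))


dG = dG0' + RT * ln(Q) / 1000
dG = 9.3 + 8.314 * 310 * ln(16.21) / 1000
dG = 16.4795 kJ/mol

16.4795 kJ/mol


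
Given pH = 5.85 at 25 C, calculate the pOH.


pOH = 14 - pH
pOH = 14 - 5.85
pOH = 8.15

8.15


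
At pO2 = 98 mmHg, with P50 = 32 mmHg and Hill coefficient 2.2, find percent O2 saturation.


Y = pO2^n / (P50^n + pO2^n)
Y = 98^2.2 / (32^2.2 + 98^2.2)
Y = 92.15%

92.15%


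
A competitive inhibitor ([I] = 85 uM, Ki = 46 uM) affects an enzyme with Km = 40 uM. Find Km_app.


Km_app = Km * (1 + [I]/Ki)
Km_app = 40 * (1 + 85/46)
Km_app = 113.913 uM

113.913 uM


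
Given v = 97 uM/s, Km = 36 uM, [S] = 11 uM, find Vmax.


Vmax = v * (Km + [S]) / [S]
Vmax = 97 * (36 + 11) / 11
Vmax = 414.4545 uM/s

414.4545 uM/s


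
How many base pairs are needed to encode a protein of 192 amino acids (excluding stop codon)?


Each amino acid = 1 codon = 3 bp
bp = 192 * 3 = 576 bp

576 bp


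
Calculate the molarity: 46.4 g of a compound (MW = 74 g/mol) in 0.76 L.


C = (mass / MW) / volume
C = (46.4 / 74) / 0.76
C = 0.825 M

0.825 M


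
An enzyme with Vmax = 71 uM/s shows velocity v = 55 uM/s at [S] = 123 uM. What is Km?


Km = [S] * (Vmax - v) / v
Km = 123 * (71 - 55) / 55
Km = 35.7818 uM

35.7818 uM


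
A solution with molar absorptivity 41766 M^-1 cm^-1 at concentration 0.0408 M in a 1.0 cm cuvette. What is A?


A = epsilon * c * l
A = 41766 * 0.0408 * 1.0
A = 1704.0528

1704.0528


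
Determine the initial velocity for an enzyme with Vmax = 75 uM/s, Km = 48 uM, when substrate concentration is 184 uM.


v = Vmax * [S] / (Km + [S])
v = 75 * 184 / (48 + 184)
v = 59.4828 uM/s

59.4828 uM/s


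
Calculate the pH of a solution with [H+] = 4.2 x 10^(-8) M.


pH = -log10([H+])
pH = -log10(4.2 x 10^(-8))
pH = 7.3768

7.3768


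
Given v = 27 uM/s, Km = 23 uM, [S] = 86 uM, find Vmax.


Vmax = v * (Km + [S]) / [S]
Vmax = 27 * (23 + 86) / 86
Vmax = 34.2209 uM/s

34.2209 uM/s


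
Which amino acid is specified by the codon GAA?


Standard genetic code lookup.
Codon GAA -> Glu

Glu


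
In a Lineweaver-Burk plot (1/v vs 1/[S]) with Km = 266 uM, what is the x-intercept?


x-intercept = -1/Km
= -1/266
= -0.0038 1/uM

-0.0038 1/uM


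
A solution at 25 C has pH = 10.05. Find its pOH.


pOH = 14 - pH
pOH = 14 - 10.05
pOH = 3.95

3.95


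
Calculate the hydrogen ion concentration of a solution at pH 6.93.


[H+] = 10^(-pH)
[H+] = 10^(-6.93)
[H+] = 1.175e-07 M

1.175e-07 M


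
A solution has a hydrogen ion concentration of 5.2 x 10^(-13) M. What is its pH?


pH = -log10([H+])
pH = -log10(5.2 x 10^(-13))
pH = 12.284

12.284


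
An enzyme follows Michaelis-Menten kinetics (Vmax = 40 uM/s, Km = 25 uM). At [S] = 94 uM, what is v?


v = Vmax * [S] / (Km + [S])
v = 40 * 94 / (25 + 94)
v = 31.5966 uM/s

31.5966 uM/s


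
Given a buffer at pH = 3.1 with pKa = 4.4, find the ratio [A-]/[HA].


[A-]/[HA] = 10^(pH - pKa)
= 10^(3.1 - 4.4)
= 0.0501

0.0501


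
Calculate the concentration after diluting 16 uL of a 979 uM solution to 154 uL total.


C2 = C1 * V1 / V2
C2 = 979 * 16 / 154
C2 = 101.7143 uM

101.7143 uM


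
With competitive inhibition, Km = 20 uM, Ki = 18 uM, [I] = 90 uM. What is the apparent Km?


Km_app = Km * (1 + [I]/Ki)
Km_app = 20 * (1 + 90/18)
Km_app = 120.0 uM

120.0 uM


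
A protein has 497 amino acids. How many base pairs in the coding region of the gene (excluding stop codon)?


Each amino acid = 1 codon = 3 bp
bp = 497 * 3 = 1491 bp

1491 bp


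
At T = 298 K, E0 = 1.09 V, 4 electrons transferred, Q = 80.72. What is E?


E = E0 - (RT/nF) * ln(Q)
E = 1.09 - (8.314 * 298 / (4 * 96485)) * ln(80.72)
E = 1.0618 V

1.0618 V


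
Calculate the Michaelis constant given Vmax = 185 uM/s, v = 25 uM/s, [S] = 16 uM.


Km = [S] * (Vmax - v) / v
Km = 16 * (185 - 25) / 25
Km = 102.4 uM

102.4 uM


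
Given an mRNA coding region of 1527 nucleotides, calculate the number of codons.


codons = nucleotides / 3
codons = 1527 / 3 = 509

509


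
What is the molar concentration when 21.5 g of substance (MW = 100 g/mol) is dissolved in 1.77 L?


C = (mass / MW) / volume
C = (21.5 / 100) / 1.77
C = 0.1215 M

0.1215 M


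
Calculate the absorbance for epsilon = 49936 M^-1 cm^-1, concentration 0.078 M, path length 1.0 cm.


A = epsilon * c * l
A = 49936 * 0.078 * 1.0
A = 3895.008

3895.008


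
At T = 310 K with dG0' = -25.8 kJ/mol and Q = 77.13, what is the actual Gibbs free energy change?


dG = dG0' + RT * ln(Q) / 1000
dG = -25.8 + 8.314 * 310 * ln(77.13) / 1000
dG = -14.6002 kJ/mol

-14.6002 kJ/mol


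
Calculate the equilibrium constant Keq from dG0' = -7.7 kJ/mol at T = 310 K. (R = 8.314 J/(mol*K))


Keq = exp(-dG0 * 1000 / (R * T))
Keq = exp(-(-7.7) * 1000 / (8.314 * 310))
Keq = 19.8375

19.8375


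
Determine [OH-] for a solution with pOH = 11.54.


[OH-] = 10^(-pOH)
[OH-] = 10^(-11.54)
[OH-] = 2.884e-12 M

2.884e-12 M


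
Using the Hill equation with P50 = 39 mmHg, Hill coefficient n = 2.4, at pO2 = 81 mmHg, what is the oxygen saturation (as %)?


Y = pO2^n / (P50^n + pO2^n)
Y = 81^2.4 / (39^2.4 + 81^2.4)
Y = 85.25%

85.25%


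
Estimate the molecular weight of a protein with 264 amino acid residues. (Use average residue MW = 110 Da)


MW = n_residues * 110 Da
MW = 264 * 110
MW = 29040 Da

29040 Da


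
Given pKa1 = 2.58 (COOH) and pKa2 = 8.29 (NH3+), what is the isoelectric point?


pI = (pKa1 + pKa2) / 2
pI = (2.58 + 8.29) / 2
pI = 5.435

5.435


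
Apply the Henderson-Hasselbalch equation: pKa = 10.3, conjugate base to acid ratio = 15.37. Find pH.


pH = pKa + log10([A-]/[HA])
pH = 10.3 + log10(15.37)
pH = 11.4867

11.4867


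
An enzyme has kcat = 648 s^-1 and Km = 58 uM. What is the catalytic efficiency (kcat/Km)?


Catalytic efficiency = kcat / Km
= 648 / 58
= 11.1724 uM^-1*s^-1

11.1724 uM^-1*s^-1


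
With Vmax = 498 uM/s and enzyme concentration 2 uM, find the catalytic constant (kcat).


kcat = Vmax / [E]t
kcat = 498 / 2
kcat = 249.0 s^-1

249.0 s^-1


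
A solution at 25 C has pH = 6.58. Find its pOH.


pOH = 14 - pH
pOH = 14 - 6.58
pOH = 7.42

7.42


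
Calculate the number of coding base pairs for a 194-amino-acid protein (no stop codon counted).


Each amino acid = 1 codon = 3 bp
bp = 194 * 3 = 582 bp

582 bp


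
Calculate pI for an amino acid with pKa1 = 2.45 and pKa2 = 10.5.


pI = (pKa1 + pKa2) / 2
pI = (2.45 + 10.5) / 2
pI = 6.475

6.475


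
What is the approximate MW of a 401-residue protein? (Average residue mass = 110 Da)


MW = n_residues * 110 Da
MW = 401 * 110
MW = 44110 Da

44110 Da


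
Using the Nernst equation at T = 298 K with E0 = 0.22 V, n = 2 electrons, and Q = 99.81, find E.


E = E0 - (RT/nF) * ln(Q)
E = 0.22 - (8.314 * 298 / (2 * 96485)) * ln(99.81)
E = 0.1609 V

0.1609 V


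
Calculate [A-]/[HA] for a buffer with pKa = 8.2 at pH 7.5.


[A-]/[HA] = 10^(pH - pKa)
= 10^(7.5 - 8.2)
= 0.1995

0.1995


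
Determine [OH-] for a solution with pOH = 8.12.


[OH-] = 10^(-pOH)
[OH-] = 10^(-8.12)
[OH-] = 7.586e-09 M

7.586e-09 M


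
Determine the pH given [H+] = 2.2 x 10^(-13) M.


pH = -log10([H+])
pH = -log10(2.2 x 10^(-13))
pH = 12.6576

12.6576


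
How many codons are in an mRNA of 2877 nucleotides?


codons = nucleotides / 3
codons = 2877 / 3 = 959

959


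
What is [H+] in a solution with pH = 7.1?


[H+] = 10^(-pH)
[H+] = 10^(-7.1)
[H+] = 7.943e-08 M

7.943e-08 M


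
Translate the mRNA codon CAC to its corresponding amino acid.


Standard genetic code lookup.
Codon CAC -> His

His


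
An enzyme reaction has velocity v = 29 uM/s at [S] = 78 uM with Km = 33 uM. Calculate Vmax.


Vmax = v * (Km + [S]) / [S]
Vmax = 29 * (33 + 78) / 78
Vmax = 41.2692 uM/s

41.2692 uM/s


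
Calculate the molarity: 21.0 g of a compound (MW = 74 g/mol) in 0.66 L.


C = (mass / MW) / volume
C = (21.0 / 74) / 0.66
C = 0.43 M

0.43 M


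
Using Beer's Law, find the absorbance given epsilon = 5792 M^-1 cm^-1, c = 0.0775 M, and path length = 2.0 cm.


A = epsilon * c * l
A = 5792 * 0.0775 * 2.0
A = 897.76

897.76


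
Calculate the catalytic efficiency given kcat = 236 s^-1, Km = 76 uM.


Catalytic efficiency = kcat / Km
= 236 / 76
= 3.1053 uM^-1*s^-1

3.1053 uM^-1*s^-1


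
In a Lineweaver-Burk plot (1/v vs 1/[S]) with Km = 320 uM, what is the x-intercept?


x-intercept = -1/Km
= -1/320
= -0.0031 1/uM

-0.0031 1/uM


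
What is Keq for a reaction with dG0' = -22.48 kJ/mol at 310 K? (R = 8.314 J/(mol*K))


Keq = exp(-dG0 * 1000 / (R * T))
Keq = exp(-(-22.48) * 1000 / (8.314 * 310))
Keq = 6137.4886

6137.4886


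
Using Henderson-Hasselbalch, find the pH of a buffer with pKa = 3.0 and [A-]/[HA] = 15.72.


pH = pKa + log10([A-]/[HA])
pH = 3.0 + log10(15.72)
pH = 4.1965

4.1965


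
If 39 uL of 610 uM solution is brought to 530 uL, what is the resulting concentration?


C2 = C1 * V1 / V2
C2 = 610 * 39 / 530
C2 = 44.8868 uM

44.8868 uM


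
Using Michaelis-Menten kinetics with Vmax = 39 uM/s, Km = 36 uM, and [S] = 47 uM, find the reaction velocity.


v = Vmax * [S] / (Km + [S])
v = 39 * 47 / (36 + 47)
v = 22.0843 uM/s

22.0843 uM/s


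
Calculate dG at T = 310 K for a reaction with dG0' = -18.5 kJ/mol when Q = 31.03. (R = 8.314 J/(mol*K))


dG = dG0' + RT * ln(Q) / 1000
dG = -18.5 + 8.314 * 310 * ln(31.03) / 1000
dG = -9.647 kJ/mol

-9.647 kJ/mol


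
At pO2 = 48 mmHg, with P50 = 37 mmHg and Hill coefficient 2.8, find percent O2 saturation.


Y = pO2^n / (P50^n + pO2^n)
Y = 48^2.8 / (37^2.8 + 48^2.8)
Y = 67.45%

67.45%


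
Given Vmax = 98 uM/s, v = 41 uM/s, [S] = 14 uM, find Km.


Km = [S] * (Vmax - v) / v
Km = 14 * (98 - 41) / 41
Km = 19.4634 uM

19.4634 uM


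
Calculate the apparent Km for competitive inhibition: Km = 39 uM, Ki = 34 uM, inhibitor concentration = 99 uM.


Km_app = Km * (1 + [I]/Ki)
Km_app = 39 * (1 + 99/34)
Km_app = 152.5588 uM

152.5588 uM


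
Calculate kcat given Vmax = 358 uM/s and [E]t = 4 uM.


kcat = Vmax / [E]t
kcat = 358 / 4
kcat = 89.5 s^-1

89.5 s^-1


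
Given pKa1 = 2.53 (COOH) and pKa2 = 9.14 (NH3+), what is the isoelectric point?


pI = (pKa1 + pKa2) / 2
pI = (2.53 + 9.14) / 2
pI = 5.835

5.835


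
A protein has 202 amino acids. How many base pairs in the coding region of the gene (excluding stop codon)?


Each amino acid = 1 codon = 3 bp
bp = 202 * 3 = 606 bp

606 bp


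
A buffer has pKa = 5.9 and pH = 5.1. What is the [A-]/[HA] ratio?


[A-]/[HA] = 10^(pH - pKa)
= 10^(5.1 - 5.9)
= 0.1585

0.1585


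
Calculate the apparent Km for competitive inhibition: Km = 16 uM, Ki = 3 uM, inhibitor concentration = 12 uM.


Km_app = Km * (1 + [I]/Ki)
Km_app = 16 * (1 + 12/3)
Km_app = 80.0 uM

80.0 uM


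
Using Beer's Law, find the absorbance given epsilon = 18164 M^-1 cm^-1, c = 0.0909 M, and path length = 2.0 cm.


A = epsilon * c * l
A = 18164 * 0.0909 * 2.0
A = 3302.2152

3302.2152


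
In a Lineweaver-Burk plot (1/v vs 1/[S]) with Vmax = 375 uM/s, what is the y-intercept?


y-intercept = 1/Vmax
= 1/375
= 0.0027 s/uM

0.0027 s/uM


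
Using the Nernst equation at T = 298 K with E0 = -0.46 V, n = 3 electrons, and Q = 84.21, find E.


E = E0 - (RT/nF) * ln(Q)
E = -0.46 - (8.314 * 298 / (3 * 96485)) * ln(84.21)
E = -0.4979 V

-0.4979 V


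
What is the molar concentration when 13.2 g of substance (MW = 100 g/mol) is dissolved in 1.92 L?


C = (mass / MW) / volume
C = (13.2 / 100) / 1.92
C = 0.0688 M

0.0688 M


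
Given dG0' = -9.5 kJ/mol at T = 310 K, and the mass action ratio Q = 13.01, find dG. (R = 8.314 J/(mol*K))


dG = dG0' + RT * ln(Q) / 1000
dG = -9.5 + 8.314 * 310 * ln(13.01) / 1000
dG = -2.8873 kJ/mol

-2.8873 kJ/mol


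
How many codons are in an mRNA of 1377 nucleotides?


codons = nucleotides / 3
codons = 1377 / 3 = 459

459


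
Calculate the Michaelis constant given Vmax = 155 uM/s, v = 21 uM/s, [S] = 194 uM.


Km = [S] * (Vmax - v) / v
Km = 194 * (155 - 21) / 21
Km = 1237.9048 uM

1237.9048 uM


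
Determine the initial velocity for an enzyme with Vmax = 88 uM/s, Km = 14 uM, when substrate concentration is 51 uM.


v = Vmax * [S] / (Km + [S])
v = 88 * 51 / (14 + 51)
v = 69.0462 uM/s

69.0462 uM/s


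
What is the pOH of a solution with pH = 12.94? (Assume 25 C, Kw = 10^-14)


pOH = 14 - pH
pOH = 14 - 12.94
pOH = 1.06

1.06


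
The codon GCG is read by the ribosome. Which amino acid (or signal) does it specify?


Standard genetic code lookup.
Codon GCG -> Ala

Ala


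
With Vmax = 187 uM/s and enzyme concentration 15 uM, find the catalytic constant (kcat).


kcat = Vmax / [E]t
kcat = 187 / 15
kcat = 12.4667 s^-1

12.4667 s^-1


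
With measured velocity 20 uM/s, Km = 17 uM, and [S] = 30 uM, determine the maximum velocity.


Vmax = v * (Km + [S]) / [S]
Vmax = 20 * (17 + 30) / 30
Vmax = 31.3333 uM/s

31.3333 uM/s


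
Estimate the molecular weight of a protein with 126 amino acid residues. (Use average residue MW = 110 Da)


MW = n_residues * 110 Da
MW = 126 * 110
MW = 13860 Da

13860 Da


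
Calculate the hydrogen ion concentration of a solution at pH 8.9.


[H+] = 10^(-pH)
[H+] = 10^(-8.9)
[H+] = 1.259e-09 M

1.259e-09 M


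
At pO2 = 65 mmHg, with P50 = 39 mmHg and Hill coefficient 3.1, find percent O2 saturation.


Y = pO2^n / (P50^n + pO2^n)
Y = 65^3.1 / (39^3.1 + 65^3.1)
Y = 82.97%

82.97%


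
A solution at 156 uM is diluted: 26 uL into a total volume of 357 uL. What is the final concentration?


C2 = C1 * V1 / V2
C2 = 156 * 26 / 357
C2 = 11.3613 uM

11.3613 uM


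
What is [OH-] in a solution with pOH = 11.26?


[OH-] = 10^(-pOH)
[OH-] = 10^(-11.26)
[OH-] = 5.495e-12 M

5.495e-12 M


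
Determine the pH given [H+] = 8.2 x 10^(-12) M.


pH = -log10([H+])
pH = -log10(8.2 x 10^(-12))
pH = 11.0862

11.0862


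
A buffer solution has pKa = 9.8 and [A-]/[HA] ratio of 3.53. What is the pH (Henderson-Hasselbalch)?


pH = pKa + log10([A-]/[HA])
pH = 9.8 + log10(3.53)
pH = 10.3478

10.3478


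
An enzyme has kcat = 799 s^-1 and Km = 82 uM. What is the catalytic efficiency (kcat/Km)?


Catalytic efficiency = kcat / Km
= 799 / 82
= 9.7439 uM^-1*s^-1

9.7439 uM^-1*s^-1


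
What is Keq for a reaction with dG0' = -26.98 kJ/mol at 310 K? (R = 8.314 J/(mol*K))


Keq = exp(-dG0 * 1000 / (R * T))
Keq = exp(-(-26.98) * 1000 / (8.314 * 310))
Keq = 35177.329

35177.329


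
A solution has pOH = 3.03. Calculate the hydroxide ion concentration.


[OH-] = 10^(-pOH)
[OH-] = 10^(-3.03)
[OH-] = 9.333e-04 M

9.333e-04 M


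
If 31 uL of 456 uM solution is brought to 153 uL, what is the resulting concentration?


C2 = C1 * V1 / V2
C2 = 456 * 31 / 153
C2 = 92.3922 uM

92.3922 uM


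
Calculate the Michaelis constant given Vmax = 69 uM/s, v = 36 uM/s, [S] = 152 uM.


Km = [S] * (Vmax - v) / v
Km = 152 * (69 - 36) / 36
Km = 139.3333 uM

139.3333 uM


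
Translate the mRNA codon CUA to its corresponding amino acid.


Standard genetic code lookup.
Codon CUA -> Leu

Leu


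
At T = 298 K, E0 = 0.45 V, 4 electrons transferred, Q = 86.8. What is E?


E = E0 - (RT/nF) * ln(Q)
E = 0.45 - (8.314 * 298 / (4 * 96485)) * ln(86.8)
E = 0.4213 V

0.4213 V


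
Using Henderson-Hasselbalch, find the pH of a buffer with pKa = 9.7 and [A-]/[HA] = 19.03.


pH = pKa + log10([A-]/[HA])
pH = 9.7 + log10(19.03)
pH = 10.9794

10.9794


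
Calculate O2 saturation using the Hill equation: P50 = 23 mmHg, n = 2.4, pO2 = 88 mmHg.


Y = pO2^n / (P50^n + pO2^n)
Y = 88^2.4 / (23^2.4 + 88^2.4)
Y = 96.16%

96.16%


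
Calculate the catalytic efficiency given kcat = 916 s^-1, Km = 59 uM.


Catalytic efficiency = kcat / Km
= 916 / 59
= 15.5254 uM^-1*s^-1

15.5254 uM^-1*s^-1


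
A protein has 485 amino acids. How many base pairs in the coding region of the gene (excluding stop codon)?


Each amino acid = 1 codon = 3 bp
bp = 485 * 3 = 1455 bp

1455 bp


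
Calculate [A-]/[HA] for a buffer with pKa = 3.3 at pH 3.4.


[A-]/[HA] = 10^(pH - pKa)
= 10^(3.4 - 3.3)
= 1.2589

1.2589


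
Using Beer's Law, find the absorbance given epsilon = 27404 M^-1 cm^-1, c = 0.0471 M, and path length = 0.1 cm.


A = epsilon * c * l
A = 27404 * 0.0471 * 0.1
A = 129.0728

129.0728


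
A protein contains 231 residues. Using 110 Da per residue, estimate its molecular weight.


MW = n_residues * 110 Da
MW = 231 * 110
MW = 25410 Da

25410 Da


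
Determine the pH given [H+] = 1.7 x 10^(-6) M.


pH = -log10([H+])
pH = -log10(1.7 x 10^(-6))
pH = 5.7696

5.7696


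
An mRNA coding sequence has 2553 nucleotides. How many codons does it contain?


codons = nucleotides / 3
codons = 2553 / 3 = 851

851


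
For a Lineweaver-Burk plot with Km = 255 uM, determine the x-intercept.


x-intercept = -1/Km
= -1/255
= -0.0039 1/uM

-0.0039 1/uM


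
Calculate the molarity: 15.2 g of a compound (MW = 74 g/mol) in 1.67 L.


C = (mass / MW) / volume
C = (15.2 / 74) / 1.67
C = 0.123 M

0.123 M


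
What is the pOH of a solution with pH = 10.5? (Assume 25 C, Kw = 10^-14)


pOH = 14 - pH
pOH = 14 - 10.5
pOH = 3.5

3.5


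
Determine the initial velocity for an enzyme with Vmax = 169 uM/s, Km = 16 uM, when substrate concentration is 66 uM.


v = Vmax * [S] / (Km + [S])
v = 169 * 66 / (16 + 66)
v = 136.0244 uM/s

136.0244 uM/s


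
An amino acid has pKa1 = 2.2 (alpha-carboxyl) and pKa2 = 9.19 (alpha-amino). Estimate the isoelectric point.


pI = (pKa1 + pKa2) / 2
pI = (2.2 + 9.19) / 2
pI = 5.695

5.695


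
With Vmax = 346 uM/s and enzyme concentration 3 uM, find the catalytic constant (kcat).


kcat = Vmax / [E]t
kcat = 346 / 3
kcat = 115.3333 s^-1

115.3333 s^-1


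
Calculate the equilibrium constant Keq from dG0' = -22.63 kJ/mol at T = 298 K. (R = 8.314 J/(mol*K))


Keq = exp(-dG0 * 1000 / (R * T))
Keq = exp(-(-22.63) * 1000 / (8.314 * 298))
Keq = 9264.4746

9264.4746


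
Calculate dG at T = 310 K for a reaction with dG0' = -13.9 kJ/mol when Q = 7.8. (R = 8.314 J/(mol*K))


dG = dG0' + RT * ln(Q) / 1000
dG = -13.9 + 8.314 * 310 * ln(7.8) / 1000
dG = -8.6058 kJ/mol

-8.6058 kJ/mol


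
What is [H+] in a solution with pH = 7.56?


[H+] = 10^(-pH)
[H+] = 10^(-7.56)
[H+] = 2.754e-08 M

2.754e-08 M


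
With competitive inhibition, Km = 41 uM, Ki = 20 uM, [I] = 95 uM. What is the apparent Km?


Km_app = Km * (1 + [I]/Ki)
Km_app = 41 * (1 + 95/20)
Km_app = 235.75 uM

235.75 uM


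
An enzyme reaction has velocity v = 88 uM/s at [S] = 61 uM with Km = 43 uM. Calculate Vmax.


Vmax = v * (Km + [S]) / [S]
Vmax = 88 * (43 + 61) / 61
Vmax = 150.0328 uM/s

150.0328 uM/s


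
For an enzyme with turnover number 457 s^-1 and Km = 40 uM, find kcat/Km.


Catalytic efficiency = kcat / Km
= 457 / 40
= 11.425 uM^-1*s^-1

11.425 uM^-1*s^-1


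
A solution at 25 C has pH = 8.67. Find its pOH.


pOH = 14 - pH
pOH = 14 - 8.67
pOH = 5.33

5.33


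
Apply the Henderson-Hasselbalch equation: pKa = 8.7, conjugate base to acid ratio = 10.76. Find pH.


pH = pKa + log10([A-]/[HA])
pH = 8.7 + log10(10.76)
pH = 9.7318

9.7318


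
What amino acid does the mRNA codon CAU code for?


Standard genetic code lookup.
Codon CAU -> His

His


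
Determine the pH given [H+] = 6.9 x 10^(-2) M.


pH = -log10([H+])
pH = -log10(6.9 x 10^(-2))
pH = 1.1612

1.1612


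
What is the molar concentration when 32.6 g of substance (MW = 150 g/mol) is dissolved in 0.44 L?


C = (mass / MW) / volume
C = (32.6 / 150) / 0.44
C = 0.4939 M

0.4939 M


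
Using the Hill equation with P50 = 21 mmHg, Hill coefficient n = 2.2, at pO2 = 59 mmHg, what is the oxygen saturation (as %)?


Y = pO2^n / (P50^n + pO2^n)
Y = 59^2.2 / (21^2.2 + 59^2.2)
Y = 90.66%

90.66%


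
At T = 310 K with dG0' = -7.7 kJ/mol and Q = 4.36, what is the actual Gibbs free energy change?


dG = dG0' + RT * ln(Q) / 1000
dG = -7.7 + 8.314 * 310 * ln(4.36) / 1000
dG = -3.9049 kJ/mol

-3.9049 kJ/mol


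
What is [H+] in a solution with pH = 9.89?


[H+] = 10^(-pH)
[H+] = 10^(-9.89)
[H+] = 1.288e-10 M

1.288e-10 M


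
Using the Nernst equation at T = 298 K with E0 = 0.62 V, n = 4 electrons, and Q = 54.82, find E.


E = E0 - (RT/nF) * ln(Q)
E = 0.62 - (8.314 * 298 / (4 * 96485)) * ln(54.82)
E = 0.5943 V

0.5943 V


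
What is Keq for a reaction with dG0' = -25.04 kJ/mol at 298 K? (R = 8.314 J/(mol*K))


Keq = exp(-dG0 * 1000 / (R * T))
Keq = exp(-(-25.04) * 1000 / (8.314 * 298))
Keq = 24505.8942

24505.8942


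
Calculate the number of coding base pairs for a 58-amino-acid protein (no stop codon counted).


Each amino acid = 1 codon = 3 bp
bp = 58 * 3 = 174 bp

174 bp


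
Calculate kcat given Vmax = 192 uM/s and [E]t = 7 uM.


kcat = Vmax / [E]t
kcat = 192 / 7
kcat = 27.4286 s^-1

27.4286 s^-1


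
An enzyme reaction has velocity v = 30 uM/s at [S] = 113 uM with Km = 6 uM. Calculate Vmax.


Vmax = v * (Km + [S]) / [S]
Vmax = 30 * (6 + 113) / 113
Vmax = 31.5929 uM/s

31.5929 uM/s


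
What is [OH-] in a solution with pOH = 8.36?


[OH-] = 10^(-pOH)
[OH-] = 10^(-8.36)
[OH-] = 4.365e-09 M

4.365e-09 M


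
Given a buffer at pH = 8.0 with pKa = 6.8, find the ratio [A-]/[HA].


[A-]/[HA] = 10^(pH - pKa)
= 10^(8.0 - 6.8)
= 15.8489

15.8489


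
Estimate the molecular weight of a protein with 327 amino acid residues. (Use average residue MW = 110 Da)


MW = n_residues * 110 Da
MW = 327 * 110
MW = 35970 Da

35970 Da


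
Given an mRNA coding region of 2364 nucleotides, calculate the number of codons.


codons = nucleotides / 3
codons = 2364 / 3 = 788

788


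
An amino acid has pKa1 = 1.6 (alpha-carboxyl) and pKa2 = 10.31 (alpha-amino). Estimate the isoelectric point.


pI = (pKa1 + pKa2) / 2
pI = (1.6 + 10.31) / 2
pI = 5.955

5.955


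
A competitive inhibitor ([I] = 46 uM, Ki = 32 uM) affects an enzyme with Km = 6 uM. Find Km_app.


Km_app = Km * (1 + [I]/Ki)
Km_app = 6 * (1 + 46/32)
Km_app = 14.625 uM

14.625 uM


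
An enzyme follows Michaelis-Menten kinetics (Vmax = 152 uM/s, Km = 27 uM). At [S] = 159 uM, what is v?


v = Vmax * [S] / (Km + [S])
v = 152 * 159 / (27 + 159)
v = 129.9355 uM/s

129.9355 uM/s


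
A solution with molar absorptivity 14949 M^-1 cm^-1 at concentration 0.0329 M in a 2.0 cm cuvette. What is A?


A = epsilon * c * l
A = 14949 * 0.0329 * 2.0
A = 983.6442

983.6442


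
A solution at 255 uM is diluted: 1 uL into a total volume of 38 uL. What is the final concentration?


C2 = C1 * V1 / V2
C2 = 255 * 1 / 38
C2 = 6.7105 uM

6.7105 uM


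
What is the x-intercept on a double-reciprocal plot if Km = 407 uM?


x-intercept = -1/Km
= -1/407
= -0.0025 1/uM

-0.0025 1/uM


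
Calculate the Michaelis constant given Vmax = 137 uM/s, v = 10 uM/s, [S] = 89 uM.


Km = [S] * (Vmax - v) / v
Km = 89 * (137 - 10) / 10
Km = 1130.3 uM

1130.3 uM


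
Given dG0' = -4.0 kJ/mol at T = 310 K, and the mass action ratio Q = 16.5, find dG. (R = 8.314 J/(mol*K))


dG = dG0' + RT * ln(Q) / 1000
dG = -4.0 + 8.314 * 310 * ln(16.5) / 1000
dG = 3.2252 kJ/mol

3.2252 kJ/mol


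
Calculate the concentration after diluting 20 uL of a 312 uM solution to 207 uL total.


C2 = C1 * V1 / V2
C2 = 312 * 20 / 207
C2 = 30.1449 uM

30.1449 uM


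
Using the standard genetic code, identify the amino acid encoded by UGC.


Standard genetic code lookup.
Codon UGC -> Cys

Cys


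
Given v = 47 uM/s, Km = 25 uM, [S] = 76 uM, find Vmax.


Vmax = v * (Km + [S]) / [S]
Vmax = 47 * (25 + 76) / 76
Vmax = 62.4605 uM/s

62.4605 uM/s


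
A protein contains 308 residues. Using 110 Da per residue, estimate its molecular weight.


MW = n_residues * 110 Da
MW = 308 * 110
MW = 33880 Da

33880 Da


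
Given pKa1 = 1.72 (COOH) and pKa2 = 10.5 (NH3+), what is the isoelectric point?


pI = (pKa1 + pKa2) / 2
pI = (1.72 + 10.5) / 2
pI = 6.11

6.11


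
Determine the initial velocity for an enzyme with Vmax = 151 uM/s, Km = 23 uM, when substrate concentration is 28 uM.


v = Vmax * [S] / (Km + [S])
v = 151 * 28 / (23 + 28)
v = 82.902 uM/s

82.902 uM/s


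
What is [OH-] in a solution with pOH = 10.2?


[OH-] = 10^(-pOH)
[OH-] = 10^(-10.2)
[OH-] = 6.310e-11 M

6.310e-11 M


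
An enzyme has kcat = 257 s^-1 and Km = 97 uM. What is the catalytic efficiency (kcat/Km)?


Catalytic efficiency = kcat / Km
= 257 / 97
= 2.6495 uM^-1*s^-1

2.6495 uM^-1*s^-1


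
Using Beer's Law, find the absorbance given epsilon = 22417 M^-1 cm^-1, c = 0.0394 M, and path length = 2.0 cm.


A = epsilon * c * l
A = 22417 * 0.0394 * 2.0
A = 1766.4596

1766.4596


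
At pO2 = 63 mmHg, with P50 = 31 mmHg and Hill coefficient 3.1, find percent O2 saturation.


Y = pO2^n / (P50^n + pO2^n)
Y = 63^3.1 / (31^3.1 + 63^3.1)
Y = 90.01%

90.01%


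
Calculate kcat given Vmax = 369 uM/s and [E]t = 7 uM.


kcat = Vmax / [E]t
kcat = 369 / 7
kcat = 52.7143 s^-1

52.7143 s^-1


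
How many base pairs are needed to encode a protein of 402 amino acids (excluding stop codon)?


Each amino acid = 1 codon = 3 bp
bp = 402 * 3 = 1206 bp

1206 bp


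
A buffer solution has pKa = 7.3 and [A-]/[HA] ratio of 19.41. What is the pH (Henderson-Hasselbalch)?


pH = pKa + log10([A-]/[HA])
pH = 7.3 + log10(19.41)
pH = 8.588

8.588


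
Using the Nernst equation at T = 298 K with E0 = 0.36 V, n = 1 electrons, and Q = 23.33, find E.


E = E0 - (RT/nF) * ln(Q)
E = 0.36 - (8.314 * 298 / (1 * 96485)) * ln(23.33)
E = 0.2791 V

0.2791 V


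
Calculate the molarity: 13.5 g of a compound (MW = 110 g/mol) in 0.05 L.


C = (mass / MW) / volume
C = (13.5 / 110) / 0.05
C = 2.4545 M

2.4545 M


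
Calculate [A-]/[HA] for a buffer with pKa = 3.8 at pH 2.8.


[A-]/[HA] = 10^(pH - pKa)
= 10^(2.8 - 3.8)
= 0.1

0.1


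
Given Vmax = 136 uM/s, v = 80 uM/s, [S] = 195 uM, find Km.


Km = [S] * (Vmax - v) / v
Km = 195 * (136 - 80) / 80
Km = 136.5 uM

136.5 uM


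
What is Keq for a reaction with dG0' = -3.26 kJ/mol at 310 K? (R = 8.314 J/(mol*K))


Keq = exp(-dG0 * 1000 / (R * T))
Keq = exp(-(-3.26) * 1000 / (8.314 * 310))
Keq = 3.5426

3.5426
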